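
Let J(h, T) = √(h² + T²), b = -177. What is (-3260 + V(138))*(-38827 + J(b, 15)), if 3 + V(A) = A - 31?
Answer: 122538012 - 9468*√3506 ≈ 1.2198e+8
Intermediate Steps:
J(h, T) = √(T² + h²)
V(A) = -34 + A (V(A) = -3 + (A - 31) = -3 + (-31 + A) = -34 + A)
(-3260 + V(138))*(-38827 + J(b, 15)) = (-3260 + (-34 + 138))*(-38827 + √(15² + (-177)²)) = (-3260 + 104)*(-38827 + √(225 + 31329)) = -3156*(-38827 + √31554) = -3156*(-38827 + 3*√3506) = 122538012 - 9468*√3506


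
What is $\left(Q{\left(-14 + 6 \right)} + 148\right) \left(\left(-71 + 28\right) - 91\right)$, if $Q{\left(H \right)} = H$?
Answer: $-18760$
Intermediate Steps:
$\left(Q{\left(-14 + 6 \right)} + 148\right) \left(\left(-71 + 28\right) - 91\right) = \left(\left(-14 + 6\right) + 148\right) \left(\left(-71 + 28\right) - 91\right) = \left(-8 + 148\right) \left(-43 - 91\right) = 140 \left(-134\right) = -18760$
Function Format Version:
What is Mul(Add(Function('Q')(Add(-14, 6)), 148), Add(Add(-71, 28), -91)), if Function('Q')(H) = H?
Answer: -18760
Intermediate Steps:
Mul(Add(Function('Q')(Add(-14, 6)), 148), Add(Add(-71, 28), -91)) = Mul(Add(Add(-14, 6), 148), Add(Add(-71, 28), -91)) = Mul(Add(-8, 148), Add(-43, -91)) = Mul(140, -134) = -18760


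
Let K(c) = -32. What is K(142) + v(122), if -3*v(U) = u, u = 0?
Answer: -32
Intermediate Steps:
v(U) = 0 (v(U) = -⅓*0 = 0)
K(142) + v(122) = -32 + 0 = -32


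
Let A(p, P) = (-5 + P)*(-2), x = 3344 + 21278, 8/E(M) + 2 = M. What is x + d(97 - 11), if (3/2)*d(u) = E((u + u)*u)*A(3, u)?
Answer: 60693086/2465 ≈ 24622.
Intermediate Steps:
E(M) = 8/(-2 + M)
x = 24622
A(p, P) = 10 - 2*P
d(u) = 16*(10 - 2*u)/(3*(-2 + 2*u²)) (d(u) = 2*((8/(-2 + (u + u)*u))*(10 - 2*u))/3 = 2*((8/(-2 + (2*u)*u))*(10 - 2*u))/3 = 2*((8/(-2 + 2*u²))*(10 - 2*u))/3 = 2*(8*(10 - 2*u)/(-2 + 2*u²))/3 = 16*(10 - 2*u)/(3*(-2 + 2*u²)))
x + d(97 - 11) = 24622 + 16*(5 - (97 - 11))/(3*(-1 + (97 - 11)²)) = 24622 + 16*(5 - 1*86)/(3*(-1 + 86²)) = 24622 + 16*(5 - 86)/(3*(-1 + 7396)) = 24622 + (16/3)*(-81)/7395 = 24622 + (16/3)*(1/7395)*(-81) = 24622 - 144/2465 = 60693086/2465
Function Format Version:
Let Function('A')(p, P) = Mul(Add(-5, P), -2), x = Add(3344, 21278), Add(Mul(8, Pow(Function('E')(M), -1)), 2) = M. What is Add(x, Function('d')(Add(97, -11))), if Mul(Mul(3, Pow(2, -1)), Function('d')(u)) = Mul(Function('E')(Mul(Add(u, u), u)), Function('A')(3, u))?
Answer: Rational(60693086, 2465) ≈ 24622.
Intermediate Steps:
Function('E')(M) = Mul(8, Pow(Add(-2, M), -1))
x = 24622
Function('A')(p, P) = Add(10, Mul(-2, P))
Function('d')(u) = Mul(Rational(16, 3), Pow(Add(-2, Mul(2, Pow(u, 2))), -1), Add(10, Mul(-2, u))) (Function('d')(u) = Mul(Rational(2, 3), Mul(Mul(8, Pow(Add(-2, Mul(Add(u, u), u)), -1)), Add(10, Mul(-2, u)))) = Mul(Rational(2, 3), Mul(Mul(8, Pow(Add(-2, Mul(Mul(2, u), u)), -1)), Add(10, Mul(-2, u)))) = Mul(Rational(2, 3), Mul(Mul(8, Pow(Add(-2, Mul(2, Pow(u, 2))), -1)), Add(10, Mul(-2, u)))) = Mul(Rational(2, 3), Mul(8, Pow(Add(-2, Mul(2, Pow(u, 2))), -1), Add(10, Mul(-2, u)))) = Mul(Rational(16, 3), Pow(Add(-2, Mul(2, Pow(u, 2))), -1), Add(10, Mul(-2, u))))
Add(x, Function('d')(Add(97, -11))) = Add(24622, Mul(Rational(16, 3), Pow(Add(-1, Pow(Add(97, -11), 2)), -1), Add(5, Mul(-1, Add(97, -11))))) = Add(24622, Mul(Rational(16, 3), Pow(Add(-1, Pow(86, 2)), -1), Add(5, Mul(-1, 86)))) = Add(24622, Mul(Rational(16, 3), Pow(Add(-1, 7396), -1), Add(5, -86))) = Add(24622, Mul(Rational(16, 3), Pow(7395, -1), -81)) = Add(24622, Mul(Rational(16, 3), Rational(1, 7395), -81)) = Add(24622, Rational(-144, 2465)) = Rational(60693086, 2465)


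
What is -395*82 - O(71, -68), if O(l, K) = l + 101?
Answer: -32562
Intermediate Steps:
O(l, K) = 101 + l
-395*82 - O(71, -68) = -395*82 - (101 + 71) = -32390 - 1*172 = -32390 - 172 = -32562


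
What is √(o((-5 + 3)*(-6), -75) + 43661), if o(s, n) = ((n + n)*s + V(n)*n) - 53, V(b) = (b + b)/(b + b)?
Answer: 3*√4637 ≈ 204.29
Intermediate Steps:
V(b) = 1 (V(b) = (2*b)/((2*b)) = (2*b)*(1/(2*b)) = 1)
o(s, n) = -53 + n + 2*n*s (o(s, n) = ((n + n)*s + 1*n) - 53 = ((2*n)*s + n) - 53 = (2*n*s + n) - 53 = (n + 2*n*s) - 53 = -53 + n + 2*n*s)
√(o((-5 + 3)*(-6), -75) + 43661) = √((-53 - 75 + 2*(-75)*((-5 + 3)*(-6))) + 43661) = √((-53 - 75 + 2*(-75)*(-2*(-6))) + 43661) = √((-53 - 75 + 2*(-75)*12) + 43661) = √((-53 - 75 - 1800) + 43661) = √(-1928 + 43661) = √41733 = 3*√4637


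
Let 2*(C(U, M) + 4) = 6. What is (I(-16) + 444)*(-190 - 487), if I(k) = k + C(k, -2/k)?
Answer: -289079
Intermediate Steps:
C(U, M) = -1 (C(U, M) = -4 + (1/2)*6 = -4 + 3 = -1)
I(k) = -1 + k (I(k) = k - 1 = -1 + k)
(I(-16) + 444)*(-190 - 487) = ((-1 - 16) + 444)*(-190 - 487) = (-17 + 444)*(-677) = 427*(-677) = -289079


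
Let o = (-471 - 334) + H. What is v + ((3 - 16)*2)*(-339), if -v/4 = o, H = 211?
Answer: 11190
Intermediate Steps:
o = -594 (o = (-471 - 334) + 211 = -805 + 211 = -594)
v = 2376 (v = -4*(-594) = 2376)
v + ((3 - 16)*2)*(-339) = 2376 + ((3 - 16)*2)*(-339) = 2376 - 13*2*(-339) = 2376 - 26*(-339) = 2376 + 8814 = 11190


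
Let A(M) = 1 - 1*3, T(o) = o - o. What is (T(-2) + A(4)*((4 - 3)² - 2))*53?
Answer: 106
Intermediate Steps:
T(o) = 0
A(M) = -2 (A(M) = 1 - 3 = -2)
(T(-2) + A(4)*((4 - 3)² - 2))*53 = (0 - 2*((4 - 3)² - 2))*53 = (0 - 2*(1² - 2))*53 = (0 - 2*(1 - 2))*53 = (0 - 2*(-1))*53 = (0 + 2)*53 = 2*53 = 106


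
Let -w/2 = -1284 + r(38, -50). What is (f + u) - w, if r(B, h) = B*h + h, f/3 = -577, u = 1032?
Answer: -7167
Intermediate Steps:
f = -1731 (f = 3*(-577) = -1731)
r(B, h) = h + B*h
w = 6468 (w = -2*(-1284 - 50*(1 + 38)) = -2*(-1284 - 50*39) = -2*(-1284 - 1950) = -2*(-3234) = 6468)
(f + u) - w = (-1731 + 1032) - 1*6468 = -699 - 6468 = -7167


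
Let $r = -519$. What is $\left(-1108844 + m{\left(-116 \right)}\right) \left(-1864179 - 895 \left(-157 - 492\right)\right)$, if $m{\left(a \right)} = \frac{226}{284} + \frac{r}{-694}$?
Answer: $\frac{35058552910951752}{24637} \approx 1.423 \cdot 10^{12}$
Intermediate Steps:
$m{\left(a \right)} = \frac{38030}{24637}$ ($m{\left(a \right)} = \frac{226}{284} - \frac{519}{-694} = 226 \cdot \frac{1}{284} - - \frac{519}{694} = \frac{113}{142} + \frac{519}{694} = \frac{38030}{24637}$)
$\left(-1108844 + m{\left(-116 \right)}\right) \left(-1864179 - 895 \left(-157 - 492\right)\right) = \left(-1108844 + \frac{38030}{24637}\right) \left(-1864179 - 895 \left(-157 - 492\right)\right) = - \frac{27318551598 \left(-1864179 - -580855\right)}{24637} = - \frac{27318551598 \left(-1864179 + 580855\right)}{24637} = \left(- \frac{27318551598}{24637}\right) \left(-1283324\right) = \frac{35058552910951752}{24637}$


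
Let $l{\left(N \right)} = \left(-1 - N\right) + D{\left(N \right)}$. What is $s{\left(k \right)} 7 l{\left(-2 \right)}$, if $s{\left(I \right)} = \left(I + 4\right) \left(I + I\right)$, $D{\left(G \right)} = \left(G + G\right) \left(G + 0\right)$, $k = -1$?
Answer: $-378$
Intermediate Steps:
$D{\left(G \right)} = 2 G^{2}$ ($D{\left(G \right)} = 2 G G = 2 G^{2}$)
$s{\left(I \right)} = 2 I \left(4 + I\right)$ ($s{\left(I \right)} = \left(4 + I\right) 2 I = 2 I \left(4 + I\right)$)
$l{\left(N \right)} = -1 - N + 2 N^{2}$ ($l{\left(N \right)} = \left(-1 - N\right) + 2 N^{2} = -1 - N + 2 N^{2}$)
$s{\left(k \right)} 7 l{\left(-2 \right)} = 2 \left(-1\right) \left(4 - 1\right) 7 \left(-1 - -2 + 2 \left(-2\right)^{2}\right) = 2 \left(-1\right) 3 \cdot 7 \left(-1 + 2 + 2 \cdot 4\right) = \left(-6\right) 7 \left(-1 + 2 + 8\right) = \left(-42\right) 9 = -378$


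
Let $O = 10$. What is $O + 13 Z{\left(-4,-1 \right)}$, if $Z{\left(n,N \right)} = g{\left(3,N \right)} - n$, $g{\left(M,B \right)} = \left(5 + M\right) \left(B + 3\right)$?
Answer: $270$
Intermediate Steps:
$g{\left(M,B \right)} = \left(3 + B\right) \left(5 + M\right)$ ($g{\left(M,B \right)} = \left(5 + M\right) \left(3 + B\right) = \left(3 + B\right) \left(5 + M\right)$)
$Z{\left(n,N \right)} = 24 - n + 8 N$ ($Z{\left(n,N \right)} = \left(15 + 3 \cdot 3 + 5 N + N 3\right) - n = \left(15 + 9 + 5 N + 3 N\right) - n = \left(24 + 8 N\right) - n = 24 - n + 8 N$)
$O + 13 Z{\left(-4,-1 \right)} = 10 + 13 \left(24 - -4 + 8 \left(-1\right)\right) = 10 + 13 \left(24 + 4 - 8\right) = 10 + 13 \cdot 20 = 10 + 260 = 270$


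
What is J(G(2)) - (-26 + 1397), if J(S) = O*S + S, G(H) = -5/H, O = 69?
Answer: -1546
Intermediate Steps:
J(S) = 70*S (J(S) = 69*S + S = 70*S)
J(G(2)) - (-26 + 1397) = 70*(-5/2) - (-26 + 1397) = 70*(-5*½) - 1*1371 = 70*(-5/2) - 1371 = -175 - 1371 = -1546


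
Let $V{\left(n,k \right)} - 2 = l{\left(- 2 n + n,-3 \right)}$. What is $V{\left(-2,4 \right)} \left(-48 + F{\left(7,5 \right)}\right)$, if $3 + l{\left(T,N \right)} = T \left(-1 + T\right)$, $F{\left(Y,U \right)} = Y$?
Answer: $-41$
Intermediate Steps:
$l{\left(T,N \right)} = -3 + T \left(-1 + T\right)$
$V{\left(n,k \right)} = -1 + n + n^{2}$ ($V{\left(n,k \right)} = 2 - \left(3 - n - \left(- 2 n + n\right)^{2}\right) = 2 - \left(3 - n - n^{2}\right) = 2 + \left(-3 + n^{2} + n\right) = 2 + \left(-3 + n + n^{2}\right) = -1 + n + n^{2}$)
$V{\left(-2,4 \right)} \left(-48 + F{\left(7,5 \right)}\right) = \left(-1 - 2 + \left(-2\right)^{2}\right) \left(-48 + 7\right) = \left(-1 - 2 + 4\right) \left(-41\right) = 1 \left(-41\right) = -41$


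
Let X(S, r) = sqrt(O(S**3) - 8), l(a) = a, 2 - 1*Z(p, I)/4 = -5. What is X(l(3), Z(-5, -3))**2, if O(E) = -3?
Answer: -11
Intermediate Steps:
Z(p, I) = 28 (Z(p, I) = 8 - 4*(-5) = 8 + 20 = 28)
X(S, r) = I*sqrt(11) (X(S, r) = sqrt(-3 - 8) = sqrt(-11) = I*sqrt(11))
X(l(3), Z(-5, -3))**2 = (I*sqrt(11))**2 = -11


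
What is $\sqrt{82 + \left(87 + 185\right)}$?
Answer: $\sqrt{354} \approx 18.815$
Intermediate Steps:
$\sqrt{82 + \left(87 + 185\right)} = \sqrt{82 + 272} = \sqrt{354}$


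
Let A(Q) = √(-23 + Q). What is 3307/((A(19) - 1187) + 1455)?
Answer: 221569/17957 - 3307*I/35914 ≈ 12.339 - 0.092081*I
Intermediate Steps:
3307/((A(19) - 1187) + 1455) = 3307/((√(-23 + 19) - 1187) + 1455) = 3307/((√(-4) - 1187) + 1455) = 3307/((2*I - 1187) + 1455) = 3307/((-1187 + 2*I) + 1455) = 3307/(268 + 2*I) = 3307*((268 - 2*I)/71828) = 3307*(268 - 2*I)/71828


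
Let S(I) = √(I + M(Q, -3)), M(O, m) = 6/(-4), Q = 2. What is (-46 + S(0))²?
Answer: (92 - I*√6)²/4 ≈ 2114.5 - 112.68*I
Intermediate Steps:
M(O, m) = -3/2 (M(O, m) = 6*(-¼) = -3/2)
S(I) = √(-3/2 + I) (S(I) = √(I - 3/2) = √(-3/2 + I))
(-46 + S(0))² = (-46 + √(-6 + 4*0)/2)² = (-46 + √(-6 + 0)/2)² = (-46 + √(-6)/2)² = (-46 + (I*√6)/2)² = (-46 + I*√6/2)²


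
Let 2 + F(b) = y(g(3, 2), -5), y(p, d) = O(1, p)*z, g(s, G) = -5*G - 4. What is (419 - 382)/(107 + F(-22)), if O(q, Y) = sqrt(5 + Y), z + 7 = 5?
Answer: 1295/3687 + 74*I/3687 ≈ 0.35123 + 0.020071*I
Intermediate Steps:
g(s, G) = -4 - 5*G
z = -2 (z = -7 + 5 = -2)
y(p, d) = -2*sqrt(5 + p) (y(p, d) = sqrt(5 + p)*(-2) = -2*sqrt(5 + p))
F(b) = -2 - 6*I (F(b) = -2 - 2*sqrt(5 + (-4 - 5*2)) = -2 - 2*sqrt(5 + (-4 - 10)) = -2 - 2*sqrt(5 - 14) = -2 - 6*I)
(419 - 382)/(107 + F(-22)) = (419 - 382)/(107 + (-2 - 6*I)) = 37/(105 - 6*I) = 37*((105 + 6*I)/11061) = 37*(105 + 6*I)/11061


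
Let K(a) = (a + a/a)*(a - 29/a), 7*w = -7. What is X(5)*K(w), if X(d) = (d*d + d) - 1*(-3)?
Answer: 0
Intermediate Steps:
w = -1 (w = (⅐)*(-7) = -1)
K(a) = (1 + a)*(a - 29/a) (K(a) = (a + 1)*(a - 29/a) = (1 + a)*(a - 29/a))
X(d) = 3 + d + d² (X(d) = (d² + d) + 3 = (d + d²) + 3 = 3 + d + d²)
X(5)*K(w) = (3 + 5 + 5²)*(-29 - 1 + (-1)² - 29/(-1)) = (3 + 5 + 25)*(-29 - 1 + 1 - 29*(-1)) = 33*(-29 - 1 + 1 + 29) = 33*0 = 0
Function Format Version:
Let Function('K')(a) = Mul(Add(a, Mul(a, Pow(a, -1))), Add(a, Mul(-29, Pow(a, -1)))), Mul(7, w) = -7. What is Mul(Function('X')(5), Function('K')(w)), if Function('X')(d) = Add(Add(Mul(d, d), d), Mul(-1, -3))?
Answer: 0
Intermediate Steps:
w = -1 (w = Mul(Rational(1, 7), -7) = -1)
Function('K')(a) = Mul(Add(1, a), Add(a, Mul(-29, Pow(a, -1)))) (Function('K')(a) = Mul(Add(a, 1), Add(a, Mul(-29, Pow(a, -1)))) = Mul(Add(1, a), Add(a, Mul(-29, Pow(a, -1)))))
Function('X')(d) = Add(3, d, Pow(d, 2)) (Function('X')(d) = Add(Add(Pow(d, 2), d), 3) = Add(Add(d, Pow(d, 2)), 3) = Add(3, d, Pow(d, 2)))
Mul(Function('X')(5), Function('K')(w)) = Mul(Add(3, 5, Pow(5, 2)), Add(-29, -1, Pow(-1, 2), Mul(-29, Pow(-1, -1)))) = Mul(Add(3, 5, 25), Add(-29, -1, 1, Mul(-29, -1))) = Mul(33, Add(-29, -1, 1, 29)) = Mul(33, 0) = 0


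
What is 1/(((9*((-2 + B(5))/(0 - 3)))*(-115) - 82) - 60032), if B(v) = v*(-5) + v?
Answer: -1/67704 ≈ -1.4770e-5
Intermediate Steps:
B(v) = -4*v (B(v) = -5*v + v = -4*v)
1/(((9*((-2 + B(5))/(0 - 3)))*(-115) - 82) - 60032) = 1/(((9*((-2 - 4*5)/(0 - 3)))*(-115) - 82) - 60032) = 1/(((9*((-2 - 20)/(-3)))*(-115) - 82) - 60032) = 1/(((9*(-22*(-⅓)))*(-115) - 82) - 60032) = 1/(((9*(22/3))*(-115) - 82) - 60032) = 1/((66*(-115) - 82) - 60032) = 1/((-7590 - 82) - 60032) = 1/(-7672 - 60032) = 1/(-67704) = -1/67704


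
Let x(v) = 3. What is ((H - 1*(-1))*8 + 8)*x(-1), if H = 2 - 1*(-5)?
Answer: 216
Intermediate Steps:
H = 7 (H = 2 + 5 = 7)
((H - 1*(-1))*8 + 8)*x(-1) = ((7 - 1*(-1))*8 + 8)*3 = ((7 + 1)*8 + 8)*3 = (8*8 + 8)*3 = (64 + 8)*3 = 72*3 = 216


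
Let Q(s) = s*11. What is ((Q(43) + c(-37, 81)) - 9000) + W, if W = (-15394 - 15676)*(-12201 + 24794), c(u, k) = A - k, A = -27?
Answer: -391273145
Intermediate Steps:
c(u, k) = -27 - k
W = -391264510 (W = -31070*12593 = -391264510)
Q(s) = 11*s
((Q(43) + c(-37, 81)) - 9000) + W = ((11*43 + (-27 - 1*81)) - 9000) - 391264510 = ((473 + (-27 - 81)) - 9000) - 391264510 = ((473 - 108) - 9000) - 391264510 = (365 - 9000) - 391264510 = -8635 - 391264510 = -391273145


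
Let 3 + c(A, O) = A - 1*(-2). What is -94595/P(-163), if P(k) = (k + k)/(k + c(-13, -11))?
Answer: -16743315/326 ≈ -51360.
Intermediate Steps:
c(A, O) = -1 + A (c(A, O) = -3 + (A - 1*(-2)) = -3 + (A + 2) = -3 + (2 + A) = -1 + A)
P(k) = 2*k/(-14 + k) (P(k) = (k + k)/(k + (-1 - 13)) = (2*k)/(k - 14) = (2*k)/(-14 + k) = 2*k/(-14 + k))
-94595/P(-163) = -94595/(2*(-163)/(-14 - 163)) = -94595/(2*(-163)/(-177)) = -94595/(2*(-163)*(-1/177)) = -94595/326/177 = -94595*177/326 = -16743315/326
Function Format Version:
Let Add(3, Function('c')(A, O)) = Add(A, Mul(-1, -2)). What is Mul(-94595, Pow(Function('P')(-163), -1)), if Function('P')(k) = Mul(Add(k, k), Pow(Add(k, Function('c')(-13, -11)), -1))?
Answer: Rational(-16743315, 326) ≈ -51360.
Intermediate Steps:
Function('c')(A, O) = Add(-1, A) (Function('c')(A, O) = Add(-3, Add(A, Mul(-1, -2))) = Add(-3, Add(A, 2)) = Add(-3, Add(2, A)) = Add(-1, A))
Function('P')(k) = Mul(2, k, Pow(Add(-14, k), -1)) (Function('P')(k) = Mul(Add(k, k), Pow(Add(k, Add(-1, -13)), -1)) = Mul(Mul(2, k), Pow(Add(k, -14), -1)) = Mul(Mul(2, k), Pow(Add(-14, k), -1)) = Mul(2, k, Pow(Add(-14, k), -1)))
Mul(-94595, Pow(Function('P')(-163), -1)) = Mul(-94595, Pow(Mul(2, -163, Pow(Add(-14, -163), -1)), -1)) = Mul(-94595, Pow(Mul(2, -163, Pow(-177, -1)), -1)) = Mul(-94595, Pow(Mul(2, -163, Rational(-1, 177)), -1)) = Mul(-94595, Pow(Rational(326, 177), -1)) = Mul(-94595, Rational(177, 326)) = Rational(-16743315, 326)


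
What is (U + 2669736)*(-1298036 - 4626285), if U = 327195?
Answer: -17754781258851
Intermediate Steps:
(U + 2669736)*(-1298036 - 4626285) = (327195 + 2669736)*(-1298036 - 4626285) = 2996931*(-5924321) = -17754781258851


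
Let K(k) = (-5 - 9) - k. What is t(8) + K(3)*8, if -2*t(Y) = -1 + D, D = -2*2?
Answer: -267/2 ≈ -133.50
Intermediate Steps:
D = -4
K(k) = -14 - k
t(Y) = 5/2 (t(Y) = -(-1 - 4)/2 = -1/2*(-5) = 5/2)
t(8) + K(3)*8 = 5/2 + (-14 - 1*3)*8 = 5/2 + (-14 - 3)*8 = 5/2 - 17*8 = 5/2 - 136 = -267/2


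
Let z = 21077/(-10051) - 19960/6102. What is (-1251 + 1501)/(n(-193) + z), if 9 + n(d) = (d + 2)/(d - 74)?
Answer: -682309622250/37261496527 ≈ -18.311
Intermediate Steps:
n(d) = -9 + (2 + d)/(-74 + d) (n(d) = -9 + (d + 2)/(d - 74) = -9 + (2 + d)/(-74 + d))
z = -164614907/30665601 (z = 21077*(-1/10051) - 19960*1/6102 = -21077/10051 - 9980/3051 = -164614907/30665601 ≈ -5.3681)
(-1251 + 1501)/(n(-193) + z) = (-1251 + 1501)/(4*(167 - 2*(-193))/(-74 - 193) - 164614907/30665601) = 250/(4*(167 + 386)/(-267) - 164614907/30665601) = 250/(4*(-1/267)*553 - 164614907/30665601) = 250/(-2212/267 - 164614907/30665601) = 250/(-37261496527/2729238489) = 250*(-2729238489/37261496527) = -682309622250/37261496527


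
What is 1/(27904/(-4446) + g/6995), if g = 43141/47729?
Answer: -742180461165/4657979578517 ≈ -0.15934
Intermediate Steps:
g = 43141/47729 (g = 43141*(1/47729) = 43141/47729 ≈ 0.90387)
1/(27904/(-4446) + g/6995) = 1/(27904/(-4446) + (43141/47729)/6995) = 1/(27904*(-1/4446) + (43141/47729)*(1/6995)) = 1/(-13952/2223 + 43141/333864355) = 1/(-4657979578517/742180461165) = -742180461165/4657979578517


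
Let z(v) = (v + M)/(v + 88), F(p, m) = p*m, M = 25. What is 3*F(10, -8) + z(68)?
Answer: -12449/52 ≈ -239.40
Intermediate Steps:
F(p, m) = m*p
z(v) = (25 + v)/(88 + v) (z(v) = (v + 25)/(v + 88) = (25 + v)/(88 + v))
3*F(10, -8) + z(68) = 3*(-8*10) + (25 + 68)/(88 + 68) = 3*(-80) + 93/156 = -240 + (1/156)*93 = -240 + 31/52 = -12449/52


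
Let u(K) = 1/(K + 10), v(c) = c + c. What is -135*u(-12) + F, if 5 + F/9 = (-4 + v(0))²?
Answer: 333/2 ≈ 166.50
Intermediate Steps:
v(c) = 2*c
F = 99 (F = -45 + 9*(-4 + 2*0)² = -45 + 9*(-4 + 0)² = -45 + 9*(-4)² = -45 + 9*16 = -45 + 144 = 99)
u(K) = 1/(10 + K)
-135*u(-12) + F = -135/(10 - 12) + 99 = -135/(-2) + 99 = -135*(-½) + 99 = 135/2 + 99 = 333/2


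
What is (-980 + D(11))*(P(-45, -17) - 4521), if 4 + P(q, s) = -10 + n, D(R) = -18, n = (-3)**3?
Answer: 4552876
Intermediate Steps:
n = -27
P(q, s) = -41 (P(q, s) = -4 + (-10 - 27) = -4 - 37 = -41)
(-980 + D(11))*(P(-45, -17) - 4521) = (-980 - 18)*(-41 - 4521) = -998*(-4562) = 4552876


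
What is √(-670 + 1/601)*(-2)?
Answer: -6*I*√26889341/601 ≈ -51.769*I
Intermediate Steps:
√(-670 + 1/601)*(-2) = √(-402669/601)*(-2) = (3*I*√26889341/601)*(-2) = -6*I*√26889341/601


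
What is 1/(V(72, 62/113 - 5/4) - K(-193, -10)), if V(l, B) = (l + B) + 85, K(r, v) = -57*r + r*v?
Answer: -452/5774165 ≈ -7.8280e-5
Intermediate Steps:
V(l, B) = 85 + B + l (V(l, B) = (B + l) + 85 = 85 + B + l)
1/(V(72, 62/113 - 5/4) - K(-193, -10)) = 1/((85 + (62/113 - 5/4) + 72) - (-193)*(-57 - 10)) = 1/((85 + (62*(1/113) - 5*¼) + 72) - (-193)*(-67)) = 1/((85 + (62/113 - 5/4) + 72) - 1*12931) = 1/((85 - 317/452 + 72) - 12931) = 1/(70647/452 - 12931) = 1/(-5774165/452) = -452/5774165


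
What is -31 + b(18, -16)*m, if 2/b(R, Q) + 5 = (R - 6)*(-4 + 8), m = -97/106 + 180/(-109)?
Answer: -7730394/248411 ≈ -31.119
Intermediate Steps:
m = -29653/11554 (m = -97*1/106 + 180*(-1/109) = -97/106 - 180/109 = -29653/11554 ≈ -2.5665)
b(R, Q) = 2/(-29 + 4*R) (b(R, Q) = 2/(-5 + (R - 6)*(-4 + 8)) = 2/(-5 + (-6 + R)*4) = 2/(-5 + (-24 + 4*R)) = 2/(-29 + 4*R))
-31 + b(18, -16)*m = -31 + (2/(-29 + 4*18))*(-29653/11554) = -31 + (2/(-29 + 72))*(-29653/11554) = -31 + (2/43)*(-29653/11554) = -31 - 29653/248411 = -7730394/248411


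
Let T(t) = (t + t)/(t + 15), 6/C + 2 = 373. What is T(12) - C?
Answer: 2914/3339 ≈ 0.87272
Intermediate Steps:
C = 6/371 (C = 6/(-2 + 373) = 6/371 ≈ 0.016172)
T(t) = 2*t/(15 + t) (T(t) = (2*t)/(15 + t) = 2*t/(15 + t))
T(12) - C = 2*12/(15 + 12) - 1*6/371 = 2*12/27 - 6/371 = 2*12*(1/27) - 6/371 = 8/9 - 6/371 = 2914/3339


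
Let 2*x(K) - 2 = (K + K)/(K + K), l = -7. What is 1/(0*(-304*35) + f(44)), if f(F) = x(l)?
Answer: 2/3 ≈ 0.66667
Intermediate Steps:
x(K) = 3/2 (x(K) = 1 + ((K + K)/(K + K))/2 = 1 + ((2*K)/((2*K)))/2 = 1 + ((2*K)*(1/(2*K)))/2 = 1 + (1/2)*1 = 1 + 1/2 = 3/2)
f(F) = 3/2
1/(0*(-304*35) + f(44)) = 1/(0*(-304*35) + 3/2) = 1/(0*(-10640) + 3/2) = 1/(0 + 3/2) = 1/(3/2) = 2/3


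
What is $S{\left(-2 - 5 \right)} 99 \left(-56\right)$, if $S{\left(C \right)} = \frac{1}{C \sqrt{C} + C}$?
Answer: $99 - 99 i \sqrt{7} \approx 99.0 - 261.93 i$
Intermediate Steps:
$S{\left(C \right)} = \frac{1}{C + C^{\frac{3}{2}}}$ ($S{\left(C \right)} = \frac{1}{C^{\frac{3}{2}} + C} = \frac{1}{C + C^{\frac{3}{2}}}$)
$S{\left(-2 - 5 \right)} 99 \left(-56\right) = \frac{1}{\left(-2 - 5\right) + \left(-2 - 5\right)^{\frac{3}{2}}} \cdot 99 \left(-56\right) = \frac{1}{-7 + \left(-7\right)^{\frac{3}{2}}} \cdot 99 \left(-56\right) = \frac{1}{-7 - 7 i \sqrt{7}} \cdot 99 \left(-56\right) = \frac{99}{-7 - 7 i \sqrt{7}} \left(-56\right) = - \frac{5544}{-7 - 7 i \sqrt{7}}$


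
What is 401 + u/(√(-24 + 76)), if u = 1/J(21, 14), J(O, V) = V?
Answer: 401 + √13/364 ≈ 401.01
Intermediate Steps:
u = 1/14 ≈ 0.071429
401 + u/(√(-24 + 76)) = 401 + 1/(14*(√(-24 + 76))) = 401 + 1/(14*(√52)) = 401 + 1/(14*((2*√13))) = 401 + (√13/26)/14 = 401 + √13/364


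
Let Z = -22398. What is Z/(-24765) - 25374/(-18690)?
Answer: 11633397/5142865 ≈ 2.2620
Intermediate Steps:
Z/(-24765) - 25374/(-18690) = -22398/(-24765) - 25374/(-18690) = -22398*(-1/24765) - 25374*(-1/18690) = 7466/8255 + 4229/3115 = 11633397/5142865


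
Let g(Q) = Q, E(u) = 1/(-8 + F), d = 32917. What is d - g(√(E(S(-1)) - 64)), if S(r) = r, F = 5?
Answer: 32917 - I*√579/3 ≈ 32917.0 - 8.0208*I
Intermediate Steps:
E(u) = -⅓ (E(u) = 1/(-8 + 5) = 1/(-3) = -⅓)
d - g(√(E(S(-1)) - 64)) = 32917 - √(-⅓ - 64) = 32917 - √(-193/3) = 32917 - I*√579/3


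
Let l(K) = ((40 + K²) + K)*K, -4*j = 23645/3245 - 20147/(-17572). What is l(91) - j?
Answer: 34919477374095/45616912 ≈ 7.6549e+5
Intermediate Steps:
j = -96173391/45616912 (j = -(23645/3245 - 20147/(-17572))/4 = -(23645*(1/3245) - 20147*(-1/17572))/4 = -(4729/649 + 20147/17572)/4 = -¼*96173391/11404228 = -96173391/45616912 ≈ -2.1083)
l(K) = K*(40 + K + K²) (l(K) = (40 + K + K²)*K = K*(40 + K + K²))
l(91) - j = 91*(40 + 91 + 91²) - 1*(-96173391/45616912) = 91*(40 + 91 + 8281) + 96173391/45616912 = 91*8412 + 96173391/45616912 = 765492 + 96173391/45616912 = 34919477374095/45616912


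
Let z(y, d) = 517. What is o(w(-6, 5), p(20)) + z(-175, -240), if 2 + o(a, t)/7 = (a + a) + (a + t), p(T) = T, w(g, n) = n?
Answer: 748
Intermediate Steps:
o(a, t) = -14 + 7*t + 21*a (o(a, t) = -14 + 7*((a + a) + (a + t)) = -14 + 7*(2*a + (a + t)) = -14 + 7*(t + 3*a) = -14 + (7*t + 21*a) = -14 + 7*t + 21*a)
o(w(-6, 5), p(20)) + z(-175, -240) = (-14 + 7*20 + 21*5) + 517 = (-14 + 140 + 105) + 517 = 231 + 517 = 748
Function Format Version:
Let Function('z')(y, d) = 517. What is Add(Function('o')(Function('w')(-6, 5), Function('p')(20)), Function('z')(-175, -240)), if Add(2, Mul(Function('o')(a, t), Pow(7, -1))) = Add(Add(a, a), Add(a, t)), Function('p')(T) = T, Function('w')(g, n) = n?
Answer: 748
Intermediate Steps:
Function('o')(a, t) = Add(-14, Mul(7, t), Mul(21, a)) (Function('o')(a, t) = Add(-14, Mul(7, Add(Add(a, a), Add(a, t)))) = Add(-14, Mul(7, Add(Mul(2, a), Add(a, t)))) = Add(-14, Mul(7, Add(t, Mul(3, a)))) = Add(-14, Add(Mul(7, t), Mul(21, a))) = Add(-14, Mul(7, t), Mul(21, a)))
Add(Function('o')(Function('w')(-6, 5), Function('p')(20)), Function('z')(-175, -240)) = Add(Add(-14, Mul(7, 20), Mul(21, 5)), 517) = Add(Add(-14, 140, 105), 517) = Add(231, 517) = 748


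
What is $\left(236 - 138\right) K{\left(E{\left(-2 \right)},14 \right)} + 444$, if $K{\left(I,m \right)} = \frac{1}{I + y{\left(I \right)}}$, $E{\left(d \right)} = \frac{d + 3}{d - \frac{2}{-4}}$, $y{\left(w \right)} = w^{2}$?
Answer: $3$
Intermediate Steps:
$E{\left(d \right)} = \frac{3 + d}{\frac{1}{2} + d}$ ($E{\left(d \right)} = \frac{3 + d}{d - - \frac{1}{2}} = \frac{3 + d}{d + \frac{1}{2}} = \frac{3 + d}{\frac{1}{2} + d}$)
$K{\left(I,m \right)} = \frac{1}{I + I^{2}}$
$\left(236 - 138\right) K{\left(E{\left(-2 \right)},14 \right)} + 444 = \left(236 - 138\right) \frac{1}{\frac{2 \left(3 - 2\right)}{1 + 2 \left(-2\right)} \left(1 + \frac{2 \left(3 - 2\right)}{1 + 2 \left(-2\right)}\right)} + 444 = \left(236 - 138\right) \frac{1}{2 \frac{1}{1 - 4} \cdot 1 \left(1 + 2 \frac{1}{1 - 4} \cdot 1\right)} + 444 = 98 \frac{1}{2 \frac{1}{-3} \cdot 1 \left(1 + 2 \frac{1}{-3} \cdot 1\right)} + 444 = 98 \frac{1}{2 \left(- \frac{1}{3}\right) 1 \left(1 + 2 \left(- \frac{1}{3}\right) 1\right)} + 444 = 98 \frac{1}{\left(- \frac{2}{3}\right) \left(1 - \frac{2}{3}\right)} + 444 = 98 \left(- \frac{3 \frac{1}{\frac{1}{3}}}{2}\right) + 444 = 98 \left(\left(- \frac{3}{2}\right) 3\right) + 444 = 98 \left(- \frac{9}{2}\right) + 444 = -441 + 444 = 3$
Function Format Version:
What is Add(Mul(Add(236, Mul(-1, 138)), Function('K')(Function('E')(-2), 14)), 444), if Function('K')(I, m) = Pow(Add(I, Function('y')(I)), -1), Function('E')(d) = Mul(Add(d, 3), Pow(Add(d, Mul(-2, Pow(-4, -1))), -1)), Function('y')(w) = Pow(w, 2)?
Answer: 3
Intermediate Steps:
Function('E')(d) = Mul(Pow(Add(Rational(1, 2), d), -1), Add(3, d)) (Function('E')(d) = Mul(Add(3, d), Pow(Add(d, Mul(-2, Rational(-1, 4))), -1)) = Mul(Add(3, d), Pow(Add(d, Rational(1, 2)), -1)) = Mul(Add(3, d), Pow(Add(Rational(1, 2), d), -1)) = Mul(Pow(Add(Rational(1, 2), d), -1), Add(3, d)))
Function('K')(I, m) = Pow(Add(I, Pow(I, 2)), -1)
Add(Mul(Add(236, Mul(-1, 138)), Function('K')(Function('E')(-2), 14)), 444) = Add(Mul(Add(236, Mul(-1, 138)), Mul(Pow(Mul(2, Pow(Add(1, Mul(2, -2)), -1), Add(3, -2)), -1), Pow(Add(1, Mul(2, Pow(Add(1, Mul(2, -2)), -1), Add(3, -2))), -1))), 444) = Add(Mul(Add(236, -138), Mul(Pow(Mul(2, Pow(Add(1, -4), -1), 1), -1), Pow(Add(1, Mul(2, Pow(Add(1, -4), -1), 1)), -1))), 444) = Add(Mul(98, Mul(Pow(Mul(2, Pow(-3, -1), 1), -1), Pow(Add(1, Mul(2, Pow(-3, -1), 1)), -1))), 444) = Add(Mul(98, Mul(Pow(Mul(2, Rational(-1, 3), 1), -1), Pow(Add(1, Mul(2, Rational(-1, 3), 1)), -1))), 444) = Add(Mul(98, Mul(Pow(Rational(-2, 3), -1), Pow(Add(1, Rational(-2, 3)), -1))), 444) = Add(Mul(98, Mul(Rational(-3, 2), Pow(Rational(1, 3), -1))), 444) = Add(Mul(98, Mul(Rational(-3, 2), 3)), 444) = Add(Mul(98, Rational(-9, 2)), 444) = Add(-441, 444) = 3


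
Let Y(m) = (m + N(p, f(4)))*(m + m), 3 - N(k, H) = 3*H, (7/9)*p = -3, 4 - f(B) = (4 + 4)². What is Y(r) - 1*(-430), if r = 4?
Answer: 1926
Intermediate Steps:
f(B) = -60 (f(B) = 4 - (4 + 4)² = 4 - 1*8² = 4 - 1*64 = 4 - 64 = -60)
p = -27/7 (p = (9/7)*(-3) = -27/7 ≈ -3.8571)
N(k, H) = 3 - 3*H
Y(m) = 2*m*(183 + m) (Y(m) = (m + (3 - 3*(-60)))*(m + m) = (m + (3 + 180))*(2*m) = (m + 183)*(2*m) = (183 + m)*(2*m) = 2*m*(183 + m))
Y(r) - 1*(-430) = 2*4*(183 + 4) - 1*(-430) = 2*4*187 + 430 = 1496 + 430 = 1926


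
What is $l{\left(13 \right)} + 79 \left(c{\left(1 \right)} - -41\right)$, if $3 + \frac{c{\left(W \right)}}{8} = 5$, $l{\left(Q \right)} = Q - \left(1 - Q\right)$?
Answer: $4528$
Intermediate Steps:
$l{\left(Q \right)} = -1 + 2 Q$ ($l{\left(Q \right)} = Q + \left(-1 + Q\right) = -1 + 2 Q$)
$c{\left(W \right)} = 16$ ($c{\left(W \right)} = -24 + 8 \cdot 5 = -24 + 40 = 16$)
$l{\left(13 \right)} + 79 \left(c{\left(1 \right)} - -41\right) = \left(-1 + 2 \cdot 13\right) + 79 \left(16 - -41\right) = \left(-1 + 26\right) + 79 \left(16 + 41\right) = 25 + 79 \cdot 57 = 25 + 4503 = 4528$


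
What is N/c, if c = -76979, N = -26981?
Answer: 26981/76979 ≈ 0.35050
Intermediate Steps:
N/c = -26981/(-76979) = -26981*(-1/76979) = 26981/76979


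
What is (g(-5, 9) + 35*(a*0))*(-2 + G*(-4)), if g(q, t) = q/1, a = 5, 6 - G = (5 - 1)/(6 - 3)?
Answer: 310/3 ≈ 103.33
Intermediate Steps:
G = 14/3 (G = 6 - (5 - 1)/(6 - 3) = 6 - 4/3 = 14/3 ≈ 4.6667)
g(q, t) = q (g(q, t) = q*1 = q)
(g(-5, 9) + 35*(a*0))*(-2 + G*(-4)) = (-5 + 35*(5*0))*(-2 + (14/3)*(-4)) = (-5 + 35*0)*(-2 - 56/3) = (-5 + 0)*(-62/3) = -5*(-62/3) = 310/3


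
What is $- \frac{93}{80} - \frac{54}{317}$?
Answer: $- \frac{33801}{25360} \approx -1.3328$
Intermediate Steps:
$- \frac{93}{80} - \frac{54}{317} = - \frac{33801}{25360}$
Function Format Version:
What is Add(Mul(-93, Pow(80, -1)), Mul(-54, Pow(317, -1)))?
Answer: Rational(-33801, 25360) ≈ -1.3328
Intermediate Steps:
Add(Mul(-93, Pow(80, -1)), Mul(-54, Pow(317, -1))) = Add(Mul(-93, Rational(1, 80)), Mul(-54, Rational(1, 317))) = Add(Rational(-93, 80), Rational(-54, 317)) = Rational(-33801, 25360)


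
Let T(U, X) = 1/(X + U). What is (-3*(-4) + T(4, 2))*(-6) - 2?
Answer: -75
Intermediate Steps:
T(U, X) = 1/(U + X)
(-3*(-4) + T(4, 2))*(-6) - 2 = (-3*(-4) + 1/(4 + 2))*(-6) - 2 = (12 + 1/6)*(-6) - 2 = (73/6)*(-6) - 2 = -73 - 2 = -75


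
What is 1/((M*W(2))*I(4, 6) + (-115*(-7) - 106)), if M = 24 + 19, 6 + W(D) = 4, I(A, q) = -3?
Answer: 1/957 ≈ 0.0010449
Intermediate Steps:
W(D) = -2 (W(D) = -6 + 4 = -2)
M = 43
1/((M*W(2))*I(4, 6) + (-115*(-7) - 106)) = 1/((43*(-2))*(-3) + (-115*(-7) - 106)) = 1/(-86*(-3) + (805 - 106)) = 1/(258 + 699) = 1/957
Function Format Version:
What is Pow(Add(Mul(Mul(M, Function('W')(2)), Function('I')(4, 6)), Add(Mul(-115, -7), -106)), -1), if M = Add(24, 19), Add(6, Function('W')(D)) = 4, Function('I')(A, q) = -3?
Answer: Rational(1, 957) ≈ 0.0010449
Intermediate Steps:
Function('W')(D) = -2 (Function('W')(D) = Add(-6, 4) = -2)
M = 43
Pow(Add(Mul(Mul(M, Function('W')(2)), Function('I')(4, 6)), Add(Mul(-115, -7), -106)), -1) = Pow(Add(Mul(Mul(43, -2), -3), Add(Mul(-115, -7), -106)), -1) = Pow(Add(Mul(-86, -3), Add(805, -106)), -1) = Pow(Add(258, 699), -1) = Pow(957, -1) = Rational(1, 957)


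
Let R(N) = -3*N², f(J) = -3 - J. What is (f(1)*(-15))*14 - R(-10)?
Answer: 1140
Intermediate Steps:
(f(1)*(-15))*14 - R(-10) = ((-3 - 1*1)*(-15))*14 - (-3)*(-10)² = ((-3 - 1)*(-15))*14 - (-3)*100 = -4*(-15)*14 - 1*(-300) = 60*14 + 300 = 840 + 300 = 1140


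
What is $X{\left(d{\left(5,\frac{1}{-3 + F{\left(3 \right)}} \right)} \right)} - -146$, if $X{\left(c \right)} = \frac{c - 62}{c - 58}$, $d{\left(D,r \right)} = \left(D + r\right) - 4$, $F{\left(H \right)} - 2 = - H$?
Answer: $\frac{33679}{229} \approx 147.07$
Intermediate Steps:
$F{\left(H \right)} = 2 - H$
$d{\left(D,r \right)} = -4 + D + r$
$X{\left(c \right)} = \frac{-62 + c}{-58 + c}$
$X{\left(d{\left(5,\frac{1}{-3 + F{\left(3 \right)}} \right)} \right)} - -146 = \frac{-62 + \left(-4 + 5 + \frac{1}{-3 + \left(2 - 3\right)}\right)}{-58 + \left(-4 + 5 + \frac{1}{-3 + \left(2 - 3\right)}\right)} - -146 = \frac{-62 + \left(-4 + 5 + \frac{1}{-3 + \left(2 - 3\right)}\right)}{-58 + \left(-4 + 5 + \frac{1}{-3 + \left(2 - 3\right)}\right)} + 146 = \frac{-62 + \left(-4 + 5 + \frac{1}{-3 - 1}\right)}{-58 + \left(-4 + 5 + \frac{1}{-3 - 1}\right)} + 146 = \frac{-62 + \left(-4 + 5 + \frac{1}{-4}\right)}{-58 + \left(-4 + 5 + \frac{1}{-4}\right)} + 146 = \frac{-62 - - \frac{3}{4}}{-58 - - \frac{3}{4}} + 146 = \frac{-62 + \frac{3}{4}}{-58 + \frac{3}{4}} + 146 = \frac{1}{- \frac{229}{4}} \left(- \frac{245}{4}\right) + 146 = \left(- \frac{4}{229}\right) \left(- \frac{245}{4}\right) + 146 = \frac{245}{229} + 146 = \frac{33679}{229}$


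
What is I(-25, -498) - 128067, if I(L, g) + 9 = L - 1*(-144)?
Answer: -127957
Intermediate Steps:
I(L, g) = 135 + L (I(L, g) = -9 + (L - 1*(-144)) = -9 + (L + 144) = -9 + (144 + L) = 135 + L)
I(-25, -498) - 128067 = (135 - 25) - 128067 = 110 - 128067 = -127957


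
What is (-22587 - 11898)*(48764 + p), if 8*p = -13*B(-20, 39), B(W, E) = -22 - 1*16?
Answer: -6735023955/4 ≈ -1.6838e+9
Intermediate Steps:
B(W, E) = -38 (B(W, E) = -22 - 16 = -38)
p = 247/4 (p = (-13*(-38))/8 = (1/8)*494 = 247/4 ≈ 61.750)
(-22587 - 11898)*(48764 + p) = (-22587 - 11898)*(48764 + 247/4) = -34485*195303/4 = -6735023955/4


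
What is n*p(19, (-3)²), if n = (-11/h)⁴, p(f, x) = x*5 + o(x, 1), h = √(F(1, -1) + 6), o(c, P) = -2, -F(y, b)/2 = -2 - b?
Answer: 629563/64 ≈ 9836.9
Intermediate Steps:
F(y, b) = 4 + 2*b (F(y, b) = -2*(-2 - b) = 4 + 2*b)
h = 2*√2 (h = √((4 + 2*(-1)) + 6) = √((4 - 2) + 6) = √(2 + 6) = √8 = 2*√2 ≈ 2.8284)
p(f, x) = -2 + 5*x (p(f, x) = x*5 - 2 = 5*x - 2 = -2 + 5*x)
n = 14641/64 (n = (-11*√2/4)⁴ = 14641/64 ≈ 228.77)
n*p(19, (-3)²) = 14641*(-2 + 5*(-3)²)/64 = 14641*(-2 + 5*9)/64 = 14641*(-2 + 45)/64 = (14641/64)*43 = 629563/64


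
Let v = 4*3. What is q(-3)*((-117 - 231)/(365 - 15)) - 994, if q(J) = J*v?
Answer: -167686/175 ≈ -958.21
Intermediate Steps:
v = 12
q(J) = 12*J (q(J) = J*12 = 12*J)
q(-3)*((-117 - 231)/(365 - 15)) - 994 = (12*(-3))*((-117 - 231)/(365 - 15)) - 994 = -(-12528)/350 - 994 = -36*(-174/175) - 994 = 6264/175 - 994 = -167686/175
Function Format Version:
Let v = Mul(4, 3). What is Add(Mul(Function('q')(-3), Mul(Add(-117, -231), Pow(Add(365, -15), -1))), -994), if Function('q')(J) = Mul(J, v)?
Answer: Rational(-167686, 175) ≈ -958.21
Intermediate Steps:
v = 12
Function('q')(J) = Mul(12, J) (Function('q')(J) = Mul(J, 12) = Mul(12, J))
Add(Mul(Function('q')(-3), Mul(Add(-117, -231), Pow(Add(365, -15), -1))), -994) = Add(Mul(Mul(12, -3), Mul(Add(-117, -231), Pow(Add(365, -15), -1))), -994) = Add(Mul(-36, Mul(-348, Pow(350, -1))), -994) = Add(Mul(-36, Mul(-348, Rational(1, 350))), -994) = Add(Mul(-36, Rational(-174, 175)), -994) = Add(Rational(6264, 175), -994) = Rational(-167686, 175)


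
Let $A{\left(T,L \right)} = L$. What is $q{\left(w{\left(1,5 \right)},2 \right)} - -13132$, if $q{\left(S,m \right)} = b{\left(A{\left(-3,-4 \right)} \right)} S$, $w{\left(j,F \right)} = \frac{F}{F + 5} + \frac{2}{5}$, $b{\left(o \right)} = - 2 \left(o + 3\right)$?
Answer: $\frac{65669}{5} \approx 13134.0$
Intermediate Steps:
$b{\left(o \right)} = -6 - 2 o$ ($b{\left(o \right)} = - 2 \left(3 + o\right) = -6 - 2 o$)
$w{\left(j,F \right)} = \frac{2}{5} + \frac{F}{5 + F}$ ($w{\left(j,F \right)} = \frac{F}{5 + F} + 2 \cdot \frac{1}{5} = \frac{F}{5 + F} + \frac{2}{5} = \frac{2}{5} + \frac{F}{5 + F}$)
$q{\left(S,m \right)} = 2 S$ ($q{\left(S,m \right)} = \left(-6 - -8\right) S = \left(-6 + 8\right) S = 2 S$)
$q{\left(w{\left(1,5 \right)},2 \right)} - -13132 = 2 \frac{10 + 7 \cdot 5}{5 \left(5 + 5\right)} - -13132 = 2 \frac{10 + 35}{5 \cdot 10} + 13132 = 2 \cdot \frac{1}{5} \cdot \frac{1}{10} \cdot 45 + 13132 = 2 \cdot \frac{9}{10} + 13132 = \frac{9}{5} + 13132 = \frac{65669}{5}$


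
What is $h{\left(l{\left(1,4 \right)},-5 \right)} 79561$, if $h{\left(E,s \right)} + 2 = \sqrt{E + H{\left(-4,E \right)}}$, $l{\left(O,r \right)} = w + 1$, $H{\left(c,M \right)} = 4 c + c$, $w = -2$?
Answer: $-159122 + 79561 i \sqrt{21} \approx -1.5912 \cdot 10^{5} + 3.6459 \cdot 10^{5} i$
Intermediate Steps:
$H{\left(c,M \right)} = 5 c$
$l{\left(O,r \right)} = -1$ ($l{\left(O,r \right)} = -2 + 1 = -1$)
$h{\left(E,s \right)} = -2 + \sqrt{-20 + E}$ ($h{\left(E,s \right)} = -2 + \sqrt{E + 5 \left(-4\right)} = -2 + \sqrt{E - 20} = -2 + \sqrt{-20 + E}$)
$h{\left(l{\left(1,4 \right)},-5 \right)} 79561 = \left(-2 + \sqrt{-20 - 1}\right) 79561 = \left(-2 + \sqrt{-21}\right) 79561 = \left(-2 + i \sqrt{21}\right) 79561 = -159122 + 79561 i \sqrt{21}$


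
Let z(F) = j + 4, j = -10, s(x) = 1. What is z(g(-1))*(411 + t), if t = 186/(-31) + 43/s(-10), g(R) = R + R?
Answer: -2688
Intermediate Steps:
g(R) = 2*R
t = 37 (t = 186/(-31) + 43/1 = 186*(-1/31) + 43*1 = -6 + 43 = 37)
z(F) = -6 (z(F) = -10 + 4 = -6)
z(g(-1))*(411 + t) = -6*(411 + 37) = -6*448 = -2688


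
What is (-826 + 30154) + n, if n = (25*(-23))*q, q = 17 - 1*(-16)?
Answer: 10353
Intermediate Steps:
q = 33 (q = 17 + 16 = 33)
n = -18975 (n = (25*(-23))*33 = -575*33 = -18975)
(-826 + 30154) + n = (-826 + 30154) - 18975 = 29328 - 18975 = 10353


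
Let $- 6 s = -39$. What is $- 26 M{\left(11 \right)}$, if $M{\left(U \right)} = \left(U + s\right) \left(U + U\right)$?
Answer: $-10010$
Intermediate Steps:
$s = \frac{13}{2}$ ($s = \left(- \frac{1}{6}\right) \left(-39\right) = \frac{13}{2} \approx 6.5$)
$M{\left(U \right)} = 2 U \left(\frac{13}{2} + U\right)$ ($M{\left(U \right)} = \left(U + \frac{13}{2}\right) \left(U + U\right) = \left(\frac{13}{2} + U\right) 2 U = 2 U \left(\frac{13}{2} + U\right)$)
$- 26 M{\left(11 \right)} = - 26 \cdot 11 \left(13 + 2 \cdot 11\right) = - 26 \cdot 11 \left(13 + 22\right) = - 26 \cdot 11 \cdot 35 = \left(-26\right) 385 = -10010$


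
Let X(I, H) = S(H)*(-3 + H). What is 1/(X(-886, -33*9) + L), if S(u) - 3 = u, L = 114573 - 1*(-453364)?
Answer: 1/656137 ≈ 1.5241e-6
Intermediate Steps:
L = 567937 (L = 114573 + 453364 = 567937)
S(u) = 3 + u
X(I, H) = (-3 + H)*(3 + H) (X(I, H) = (3 + H)*(-3 + H) = (-3 + H)*(3 + H))
1/(X(-886, -33*9) + L) = 1/((-9 + (-33*9)²) + 567937) = 1/((-9 + (-297)²) + 567937) = 1/((-9 + 88209) + 567937) = 1/(88200 + 567937) = 1/656137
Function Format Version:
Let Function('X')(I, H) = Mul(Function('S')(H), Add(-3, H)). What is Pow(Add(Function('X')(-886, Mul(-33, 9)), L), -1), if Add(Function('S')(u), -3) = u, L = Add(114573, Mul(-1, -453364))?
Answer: Rational(1, 656137) ≈ 1.5241e-6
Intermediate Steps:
L = 567937 (L = Add(114573, 453364) = 567937)
Function('S')(u) = Add(3, u)
Function('X')(I, H) = Mul(Add(-3, H), Add(3, H)) (Function('X')(I, H) = Mul(Add(3, H), Add(-3, H)) = Mul(Add(-3, H), Add(3, H)))
Pow(Add(Function('X')(-886, Mul(-33, 9)), L), -1) = Pow(Add(Add(-9, Pow(Mul(-33, 9), 2)), 567937), -1) = Pow(Add(Add(-9, Pow(-297, 2)), 567937), -1) = Pow(Add(Add(-9, 88209), 567937), -1) = Pow(Add(88200, 567937), -1) = Pow(656137, -1) = Rational(1, 656137)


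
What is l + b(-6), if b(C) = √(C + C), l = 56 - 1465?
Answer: -1409 + 2*I*√3 ≈ -1409.0 + 3.4641*I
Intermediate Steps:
l = -1409
b(C) = √2*√C (b(C) = √(2*C) = √2*√C)
l + b(-6) = -1409 + √2*√(-6) = -1409 + √2*(I*√6) = -1409 + 2*I*√3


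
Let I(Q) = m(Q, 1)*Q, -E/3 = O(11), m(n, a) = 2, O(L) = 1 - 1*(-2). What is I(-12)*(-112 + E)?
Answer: 2904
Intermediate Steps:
O(L) = 3 (O(L) = 1 + 2 = 3)
E = -9 (E = -3*3 = -9)
I(Q) = 2*Q
I(-12)*(-112 + E) = (2*(-12))*(-112 - 9) = -24*(-121) = 2904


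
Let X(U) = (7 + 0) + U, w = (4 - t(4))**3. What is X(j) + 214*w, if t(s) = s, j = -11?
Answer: -4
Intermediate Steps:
w = 0 (w = (4 - 1*4)**3 = (4 - 4)**3 = 0**3 = 0)
X(U) = 7 + U
X(j) + 214*w = (7 - 11) + 214*0 = -4 + 0 = -4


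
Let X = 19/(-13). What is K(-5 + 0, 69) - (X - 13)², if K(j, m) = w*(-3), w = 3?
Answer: -36865/169 ≈ -218.14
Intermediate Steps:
X = -19/13 (X = 19*(-1/13) = -19/13 ≈ -1.4615)
K(j, m) = -9 (K(j, m) = 3*(-3) = -9)
K(-5 + 0, 69) - (X - 13)² = -9 - (-19/13 - 13)² = -9 - (-188/13)² = -9 - 1*35344/169 = -9 - 35344/169 = -36865/169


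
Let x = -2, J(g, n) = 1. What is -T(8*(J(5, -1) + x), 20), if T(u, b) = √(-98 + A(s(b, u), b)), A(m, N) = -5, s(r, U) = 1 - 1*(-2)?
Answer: -I*√103 ≈ -10.149*I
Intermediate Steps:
s(r, U) = 3 (s(r, U) = 1 + 2 = 3)
T(u, b) = I*√103 (T(u, b) = √(-98 - 5) = √(-103) = I*√103)
-T(8*(J(5, -1) + x), 20) = -I*√103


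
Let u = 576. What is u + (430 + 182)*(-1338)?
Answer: -818280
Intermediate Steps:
u + (430 + 182)*(-1338) = 576 + (430 + 182)*(-1338) = 576 + 612*(-1338) = 576 - 818856 = -818280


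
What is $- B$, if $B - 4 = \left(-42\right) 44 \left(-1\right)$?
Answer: $-1852$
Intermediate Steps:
$B = 1852$ ($B = 4 + \left(-42\right) 44 \left(-1\right) = 4 - -1848 = 4 + 1848 = 1852$)
$- B = \left(-1\right) 1852 = -1852$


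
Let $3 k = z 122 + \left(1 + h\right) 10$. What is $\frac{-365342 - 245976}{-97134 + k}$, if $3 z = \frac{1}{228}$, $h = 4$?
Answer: $\frac{627212268}{99642323} \approx 6.2946$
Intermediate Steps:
$z = \frac{1}{684}$ ($z = \frac{1}{3 \cdot 228} = \frac{1}{3} \cdot \frac{1}{228} = \frac{1}{684} \approx 0.001462$)
$k = \frac{17161}{1026}$ ($k = \frac{\frac{1}{684} \cdot 122 + \left(1 + 4\right) 10}{3} = \frac{\frac{61}{342} + 5 \cdot 10}{3} = \frac{\frac{61}{342} + 50}{3} = \frac{1}{3} \cdot \frac{17161}{342} = \frac{17161}{1026} \approx 16.726$)
$\frac{-365342 - 245976}{-97134 + k} = \frac{-365342 - 245976}{-97134 + \frac{17161}{1026}} = - \frac{611318}{- \frac{99642323}{1026}} = \left(-611318\right) \left(- \frac{1026}{99642323}\right) = \frac{627212268}{99642323}$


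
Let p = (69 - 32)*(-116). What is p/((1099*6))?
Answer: -2146/3297 ≈ -0.65090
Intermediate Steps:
p = -4292 (p = 37*(-116) = -4292)
p/((1099*6)) = -4292/(1099*6) = -4292/6594 = -4292*1/6594 = -2146/3297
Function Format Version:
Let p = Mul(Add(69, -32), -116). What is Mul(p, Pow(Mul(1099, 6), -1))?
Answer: Rational(-2146, 3297) ≈ -0.65090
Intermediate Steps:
p = -4292 (p = Mul(37, -116) = -4292)
Mul(p, Pow(Mul(1099, 6), -1)) = Mul(-4292, Pow(Mul(1099, 6), -1)) = Mul(-4292, Pow(6594, -1)) = Mul(-4292, Rational(1, 6594)) = Rational(-2146, 3297)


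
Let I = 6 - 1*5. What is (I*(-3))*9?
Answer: -27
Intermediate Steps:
I = 1 (I = 6 - 5 = 1)
(I*(-3))*9 = (1*(-3))*9 = -3*9 = -27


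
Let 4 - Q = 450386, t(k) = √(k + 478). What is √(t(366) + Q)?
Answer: √(-450382 + 2*√211) ≈ 671.08*I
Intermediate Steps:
t(k) = √(478 + k)
Q = -450382 (Q = 4 - 1*450386 = 4 - 450386 = -450382)
√(t(366) + Q) = √(√(478 + 366) - 450382) = √(√844 - 450382) = √(2*√211 - 450382) = √(-450382 + 2*√211)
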